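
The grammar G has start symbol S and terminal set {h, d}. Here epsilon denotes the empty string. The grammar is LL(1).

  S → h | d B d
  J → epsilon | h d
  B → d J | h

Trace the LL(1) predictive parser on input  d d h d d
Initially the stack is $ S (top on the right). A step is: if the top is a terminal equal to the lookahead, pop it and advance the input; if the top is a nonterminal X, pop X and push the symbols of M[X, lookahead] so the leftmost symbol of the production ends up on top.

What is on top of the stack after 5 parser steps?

     Stack    Input        Action
  1  $ S      d d h d d $  expand S → d B d
  2  $ d B d  d d h d d $  match d
  3  $ d B    d h d d $    expand B → d J
  4  $ d J d  d h d d $    match d
  5  $ d J    h d d $      expand J → h d
Stack after step 5: $ d d h (top = h).

h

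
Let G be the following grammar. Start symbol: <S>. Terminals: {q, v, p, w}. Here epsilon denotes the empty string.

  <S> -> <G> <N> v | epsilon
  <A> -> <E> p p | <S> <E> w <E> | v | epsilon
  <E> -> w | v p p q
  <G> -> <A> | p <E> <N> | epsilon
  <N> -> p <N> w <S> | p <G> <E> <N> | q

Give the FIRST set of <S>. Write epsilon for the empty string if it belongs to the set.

{epsilon, p, q, v, w}

FIRST(<E>) = {v, w}
FIRST(<N>) = {p, q}
FIRST(<S>) = {epsilon, p, q, v, w}  (via <G> <N> v)
FIRST(<A>) = {epsilon, p, q, v, w}  (via <E> p p, <S> <E> w <E>)
FIRST(<G>) = {epsilon, p, q, v, w}  (via <A>)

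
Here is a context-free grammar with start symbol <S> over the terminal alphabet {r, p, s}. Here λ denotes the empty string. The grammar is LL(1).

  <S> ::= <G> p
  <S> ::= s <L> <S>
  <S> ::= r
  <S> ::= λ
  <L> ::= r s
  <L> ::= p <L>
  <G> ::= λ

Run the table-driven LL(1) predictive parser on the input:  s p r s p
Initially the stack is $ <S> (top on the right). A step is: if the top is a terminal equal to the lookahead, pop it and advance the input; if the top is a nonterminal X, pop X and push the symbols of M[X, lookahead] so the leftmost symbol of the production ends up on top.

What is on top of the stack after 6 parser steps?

     Stack        Input        Action
  1  $ <S>        s p r s p $  expand <S> ::= s <L> <S>
  2  $ <S> <L> s  s p r s p $  match s
  3  $ <S> <L>    p r s p $    expand <L> ::= p <L>
  4  $ <S> <L> p  p r s p $    match p
  5  $ <S> <L>    r s p $      expand <L> ::= r s
  6  $ <S> s r    r s p $      match r
Stack after step 6: $ <S> s (top = s).

s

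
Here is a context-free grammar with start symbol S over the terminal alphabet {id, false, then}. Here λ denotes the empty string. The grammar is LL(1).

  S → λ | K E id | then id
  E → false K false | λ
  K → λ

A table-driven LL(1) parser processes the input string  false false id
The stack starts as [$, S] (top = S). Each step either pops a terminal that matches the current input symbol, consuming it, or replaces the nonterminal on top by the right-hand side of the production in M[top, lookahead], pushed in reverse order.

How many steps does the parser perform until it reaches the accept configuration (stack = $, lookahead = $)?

     Stack               Input             Action
  1  $ S                 false false id $  expand S → K E id
  2  $ id E K            false false id $  expand K → λ
  3  $ id E              false false id $  expand E → false K false
  4  $ id false K false  false false id $  match false
  5  $ id false K        false id $        expand K → λ
  6  $ id false          false id $        match false
  7  $ id                id $              match id
Accept reached after 7 steps.

7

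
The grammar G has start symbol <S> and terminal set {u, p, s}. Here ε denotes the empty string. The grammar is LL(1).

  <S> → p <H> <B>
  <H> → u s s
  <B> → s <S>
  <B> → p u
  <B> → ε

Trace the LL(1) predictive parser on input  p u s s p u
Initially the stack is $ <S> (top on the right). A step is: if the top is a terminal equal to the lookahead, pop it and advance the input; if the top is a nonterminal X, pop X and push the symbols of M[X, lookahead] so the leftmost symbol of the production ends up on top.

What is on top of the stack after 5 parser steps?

s

step 1: stack=$ <S>  input=p u s s p u $  — expand <S> → p <H> <B>
step 2: stack=$ <B> <H> p  input=p u s s p u $  — match p
step 3: stack=$ <B> <H>  input=u s s p u $  — expand <H> → u s s
step 4: stack=$ <B> s s u  input=u s s p u $  — match u
step 5: stack=$ <B> s s  input=s s p u $  — match s
Stack after step 5: $ <B> s (top = s).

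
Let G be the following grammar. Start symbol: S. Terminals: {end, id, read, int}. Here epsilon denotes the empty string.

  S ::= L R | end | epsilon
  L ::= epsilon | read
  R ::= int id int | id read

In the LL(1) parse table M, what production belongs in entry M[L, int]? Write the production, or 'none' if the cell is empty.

FIRST(L): from L::=epsilon we get {epsilon}; from L::=read we get {read}. So FIRST(L) = {epsilon, read}.
FIRST(R): from R::=int id int we get {int}; from R::=id read we get {id}. So FIRST(R) = {id, int}.
FIRST(S): from S::=L R we get {id, int, read}; from S::=end we get {end}; from S::=epsilon we get {epsilon}. So FIRST(S) = {epsilon, end, id, int, read}.
FOLLOW(S) includes $ since S is the start symbol.
FOLLOW(L): in S::=L R, L is followed by R with FIRST {id, int}. Thus FOLLOW(L) = {id, int}.
For L ::= epsilon: FIRST(epsilon) = {epsilon}, so it goes in M[L, t] for t ∈ {}; since epsilon ∈ FIRST, also for every t ∈ FOLLOW(L) = {id, int}.
For L ::= read: FIRST(read) = {read}, so it goes in M[L, t] for t ∈ {read}.

L ::= epsilon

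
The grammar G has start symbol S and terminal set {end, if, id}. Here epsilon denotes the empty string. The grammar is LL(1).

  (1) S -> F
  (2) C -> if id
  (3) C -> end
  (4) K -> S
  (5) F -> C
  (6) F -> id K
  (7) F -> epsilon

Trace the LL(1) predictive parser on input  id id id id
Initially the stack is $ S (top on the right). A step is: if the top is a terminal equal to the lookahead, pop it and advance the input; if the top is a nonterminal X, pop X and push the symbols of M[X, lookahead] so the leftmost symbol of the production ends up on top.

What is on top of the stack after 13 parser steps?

F

step 1: stack=$ S  input=id id id id $  — expand S -> F
step 2: stack=$ F  input=id id id id $  — expand F -> id K
step 3: stack=$ K id  input=id id id id $  — match id
step 4: stack=$ K  input=id id id $  — expand K -> S
step 5: stack=$ S  input=id id id $  — expand S -> F
step 6: stack=$ F  input=id id id $  — expand F -> id K
step 7: stack=$ K id  input=id id id $  — match id
step 8: stack=$ K  input=id id $  — expand K -> S
step 9: stack=$ S  input=id id $  — expand S -> F
step 10: stack=$ F  input=id id $  — expand F -> id K
step 11: stack=$ K id  input=id id $  — match id
step 12: stack=$ K  input=id $  — expand K -> S
step 13: stack=$ S  input=id $  — expand S -> F
Stack after step 13: $ F (top = F).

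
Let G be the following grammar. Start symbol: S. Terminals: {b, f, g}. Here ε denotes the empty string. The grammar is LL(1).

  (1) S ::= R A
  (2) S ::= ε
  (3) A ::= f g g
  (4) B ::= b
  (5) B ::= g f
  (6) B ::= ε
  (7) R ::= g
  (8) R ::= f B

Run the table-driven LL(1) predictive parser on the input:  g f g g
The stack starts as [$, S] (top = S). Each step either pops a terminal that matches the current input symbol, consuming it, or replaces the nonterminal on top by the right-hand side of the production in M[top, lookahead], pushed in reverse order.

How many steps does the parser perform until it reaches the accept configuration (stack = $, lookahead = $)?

7

step 1: stack=$ S  input=g f g g $  — expand S ::= R A
step 2: stack=$ A R  input=g f g g $  — expand R ::= g
step 3: stack=$ A g  input=g f g g $  — match g
step 4: stack=$ A  input=f g g $  — expand A ::= f g g
step 5: stack=$ g g f  input=f g g $  — match f
step 6: stack=$ g g  input=g g $  — match g
step 7: stack=$ g  input=g $  — match g
Accept reached after 7 steps.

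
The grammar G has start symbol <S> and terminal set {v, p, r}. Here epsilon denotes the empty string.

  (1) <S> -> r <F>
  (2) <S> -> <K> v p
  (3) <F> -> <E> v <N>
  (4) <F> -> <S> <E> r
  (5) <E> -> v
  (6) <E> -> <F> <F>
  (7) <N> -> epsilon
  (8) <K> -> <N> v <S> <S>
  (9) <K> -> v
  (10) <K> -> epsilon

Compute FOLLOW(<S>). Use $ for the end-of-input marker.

{$, r, v}

FIRST(<N>): from <N>->epsilon we get {epsilon}. So FIRST(<N>) = {epsilon}.
FIRST(<K>): from <K>-><N> v <S> <S> we get {v}; from <K>->v we get {v}; from <K>->epsilon we get {epsilon}. So FIRST(<K>) = {epsilon, v}.
FIRST(<S>): from <S>->r <F> we get {r}; from <S>-><K> v p we get {v}. So FIRST(<S>) = {r, v}.
FIRST(<F>): from <F>-><E> v <N> we get {r, v}; from <F>-><S> <E> r we get {r, v}. So FIRST(<F>) = {r, v}.
FIRST(<E>): from <E>->v we get {v}; from <E>-><F> <F> we get {r, v}. So FIRST(<E>) = {r, v}.
FOLLOW(<S>) includes $ since <S> is the start symbol.
FOLLOW(<E>): in <F>-><E> v <N>, <E> is followed by v <N> with FIRST {v}; in <F>-><S> <E> r, <E> is followed by r with FIRST {r}. Thus FOLLOW(<E>) = {r, v}.
FOLLOW(<K>): in <S>-><K> v p, <K> is followed by v p with FIRST {v}. Thus FOLLOW(<K>) = {v}.
FOLLOW(<S>): in <F>-><S> <E> r, <S> is followed by <E> r with FIRST {r, v}; in <K>-><N> v <S> <S> (occurrence 1), <S> is followed by <S> with FIRST {r, v}; in <K>-><N> v <S> <S> (occurrence 2), the suffix after <S> is empty, so FOLLOW(<S>) ⊇ FOLLOW(<K>) = {v}. Thus FOLLOW(<S>) = {$, r, v}.
FOLLOW(<F>): in <S>->r <F>, the suffix after <F> is empty, so FOLLOW(<F>) ⊇ FOLLOW(<S>) = {$, r, v}; in <E>-><F> <F> (occurrence 1), <F> is followed by <F> with FIRST {r, v}; in <E>-><F> <F> (occurrence 2), the suffix after <F> is empty, so FOLLOW(<F>) ⊇ FOLLOW(<E>) = {r, v}. Thus FOLLOW(<F>) = {$, r, v}.
FOLLOW(<N>): in <F>-><E> v <N>, the suffix after <N> is empty, so FOLLOW(<N>) ⊇ FOLLOW(<F>) = {$, r, v}; in <K>-><N> v <S> <S>, <N> is followed by v <S> <S> with FIRST {v}. Thus FOLLOW(<N>) = {$, r, v}.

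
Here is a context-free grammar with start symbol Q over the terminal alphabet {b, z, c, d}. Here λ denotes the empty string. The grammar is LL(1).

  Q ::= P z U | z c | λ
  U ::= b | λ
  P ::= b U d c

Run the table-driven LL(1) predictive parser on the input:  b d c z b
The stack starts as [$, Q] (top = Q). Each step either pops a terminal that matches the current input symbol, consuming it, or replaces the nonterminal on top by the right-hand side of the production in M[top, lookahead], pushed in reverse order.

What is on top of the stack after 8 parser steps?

     Stack          Input        Action
  1  $ Q            b d c z b $  expand Q ::= P z U
  2  $ U z P        b d c z b $  expand P ::= b U d c
  3  $ U z c d U b  b d c z b $  match b
  4  $ U z c d U    d c z b $    expand U ::= λ
  5  $ U z c d      d c z b $    match d
  6  $ U z c        c z b $      match c
  7  $ U z          z b $        match z
  8  $ U            b $          expand U ::= b
Stack after step 8: $ b (top = b).

b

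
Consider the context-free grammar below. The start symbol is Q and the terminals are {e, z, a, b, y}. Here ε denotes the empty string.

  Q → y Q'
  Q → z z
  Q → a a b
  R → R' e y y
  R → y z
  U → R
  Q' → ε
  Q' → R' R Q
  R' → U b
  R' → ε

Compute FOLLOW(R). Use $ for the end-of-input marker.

{a, b, y, z}

FIRST(Q): from Q→y Q' we get {y}; from Q→z z we get {z}; from Q→a a b we get {a}. So FIRST(Q) = {a, y, z}.
FIRST(R): from R→R' e y y we get {e, y}; from R→y z we get {y}. So FIRST(R) = {e, y}.
FIRST(U): from U→R we get {e, y}. So FIRST(U) = {e, y}.
FIRST(R'): from R'→U b we get {e, y}; from R'→ε we get {ε}. So FIRST(R') = {ε, e, y}.
FIRST(Q'): from Q'→ε we get {ε}; from Q'→R' R Q we get {e, y}. So FIRST(Q') = {ε, e, y}.
FOLLOW(Q) includes $ since Q is the start symbol.
FOLLOW(U): in R'→U b, U is followed by b with FIRST {b}. Thus FOLLOW(U) = {b}.
FOLLOW(R): in U→R, the suffix after R is empty, so FOLLOW(R) ⊇ FOLLOW(U) = {b}; in Q'→R' R Q, R is followed by Q with FIRST {a, y, z}. Thus FOLLOW(R) = {a, b, y, z}.
FOLLOW(R'): in R→R' e y y, R' is followed by e y y with FIRST {e}; in Q'→R' R Q, R' is followed by R Q with FIRST {e, y}. Thus FOLLOW(R') = {e, y}.
FOLLOW(Q): in Q'→R' R Q, the suffix after Q is empty, so FOLLOW(Q) ⊇ FOLLOW(Q') = {$}. Thus FOLLOW(Q) = {$}.
FOLLOW(Q'): in Q→y Q', the suffix after Q' is empty, so FOLLOW(Q') ⊇ FOLLOW(Q) = {$}. Thus FOLLOW(Q') = {$}.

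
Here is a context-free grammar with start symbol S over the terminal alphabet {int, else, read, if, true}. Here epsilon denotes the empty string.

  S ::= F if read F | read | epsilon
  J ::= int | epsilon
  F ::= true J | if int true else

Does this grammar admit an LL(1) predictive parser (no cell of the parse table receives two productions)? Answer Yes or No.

FIRST(S) = {epsilon, if, read, true}
FIRST(J) = {epsilon, int}
FIRST(F) = {if, true}
FOLLOW(S) = {$}
FOLLOW(J) = {$, if}
FOLLOW(F) = {$, if}
Each cell of M receives at most one production.

Yes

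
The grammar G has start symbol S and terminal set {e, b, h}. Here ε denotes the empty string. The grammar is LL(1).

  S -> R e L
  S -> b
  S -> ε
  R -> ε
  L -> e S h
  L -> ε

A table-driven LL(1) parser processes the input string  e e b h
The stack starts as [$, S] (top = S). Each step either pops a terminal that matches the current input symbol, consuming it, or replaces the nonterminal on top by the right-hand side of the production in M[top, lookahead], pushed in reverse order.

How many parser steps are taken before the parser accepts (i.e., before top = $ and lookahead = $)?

8

step 1: stack=$ S  input=e e b h $  — expand S -> R e L
step 2: stack=$ L e R  input=e e b h $  — expand R -> ε
step 3: stack=$ L e  input=e e b h $  — match e
step 4: stack=$ L  input=e b h $  — expand L -> e S h
step 5: stack=$ h S e  input=e b h $  — match e
step 6: stack=$ h S  input=b h $  — expand S -> b
step 7: stack=$ h b  input=b h $  — match b
step 8: stack=$ h  input=h $  — match h
Accept reached after 8 steps.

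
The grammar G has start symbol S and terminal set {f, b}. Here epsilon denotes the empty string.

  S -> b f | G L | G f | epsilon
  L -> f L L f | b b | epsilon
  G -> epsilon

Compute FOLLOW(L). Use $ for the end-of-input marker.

{$, b, f}

FIRST(L) = {epsilon, b, f}
FIRST(G) = {epsilon}
FIRST(S) = {epsilon, b, f}  (via G L, G f)
FOLLOW(S) includes $ since S is the start symbol.
FOLLOW(S): S appears on no right-hand side. Thus FOLLOW(S) = {$}.
FOLLOW(L): in S->G L, the suffix after L is empty, so FOLLOW(L) ⊇ FOLLOW(S) = {$}; in L->f L L f (occurrence 1), L is followed by L f with FIRST {b, f}; in L->f L L f (occurrence 2), L is followed by f with FIRST {f}. Thus FOLLOW(L) = {$, b, f}.
FOLLOW(G): in S->G L, G is followed by L with FIRST {epsilon, b, f}; in S->G L, the suffix after G is nullable, so FOLLOW(G) ⊇ FOLLOW(S) = {$}; in S->G f, G is followed by f with FIRST {f}. Thus FOLLOW(G) = {$, b, f}.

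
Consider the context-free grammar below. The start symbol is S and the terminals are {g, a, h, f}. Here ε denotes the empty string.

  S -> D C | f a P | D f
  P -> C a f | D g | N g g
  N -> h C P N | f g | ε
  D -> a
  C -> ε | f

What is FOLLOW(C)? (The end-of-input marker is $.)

{$, a, f, g, h}

FIRST(N) = {ε, f, h}
FIRST(D) = {a}
FIRST(C) = {ε, f}
FIRST(S) = {a, f}  (via D C, D f)
FIRST(P) = {a, f, g, h}  (via C a f, D g, N g g)
FOLLOW(S) includes $ since S is the start symbol.
FOLLOW(S): S appears on no right-hand side. Thus FOLLOW(S) = {$}.
FOLLOW(N): in P->N g g, N is followed by g g with FIRST {g}; in N->h C P N, the suffix after N is empty (adds nothing new). Thus FOLLOW(N) = {g}.
FOLLOW(P): in S->f a P, the suffix after P is empty, so FOLLOW(P) ⊇ FOLLOW(S) = {$}; in N->h C P N, P is followed by N with FIRST {ε, f, h}; in N->h C P N, the suffix after P is nullable, so FOLLOW(P) ⊇ FOLLOW(N) = {g}. Thus FOLLOW(P) = {$, f, g, h}.
FOLLOW(D): in S->D C, D is followed by C with FIRST {ε, f}; in S->D C, the suffix after D is nullable, so FOLLOW(D) ⊇ FOLLOW(S) = {$}; in S->D f, D is followed by f with FIRST {f}; in P->D g, D is followed by g with FIRST {g}. Thus FOLLOW(D) = {$, f, g}.
FOLLOW(C): in S->D C, the suffix after C is empty, so FOLLOW(C) ⊇ FOLLOW(S) = {$}; in P->C a f, C is followed by a f with FIRST {a}; in N->h C P N, C is followed by P N with FIRST {a, f, g, h}. Thus FOLLOW(C) = {$, a, f, g, h}.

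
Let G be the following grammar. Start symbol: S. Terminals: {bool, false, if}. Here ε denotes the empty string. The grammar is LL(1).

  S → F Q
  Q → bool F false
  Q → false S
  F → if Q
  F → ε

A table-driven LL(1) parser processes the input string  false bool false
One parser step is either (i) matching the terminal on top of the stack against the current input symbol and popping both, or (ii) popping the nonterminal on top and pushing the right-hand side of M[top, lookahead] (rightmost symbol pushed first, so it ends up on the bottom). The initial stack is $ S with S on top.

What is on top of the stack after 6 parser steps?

     Stack      Input               Action
  1  $ S        false bool false $  expand S → F Q
  2  $ Q F      false bool false $  expand F → ε
  3  $ Q        false bool false $  expand Q → false S
  4  $ S false  false bool false $  match false
  5  $ S        bool false $        expand S → F Q
  6  $ Q F      bool false $        expand F → ε
Stack after step 6: $ Q (top = Q).

Q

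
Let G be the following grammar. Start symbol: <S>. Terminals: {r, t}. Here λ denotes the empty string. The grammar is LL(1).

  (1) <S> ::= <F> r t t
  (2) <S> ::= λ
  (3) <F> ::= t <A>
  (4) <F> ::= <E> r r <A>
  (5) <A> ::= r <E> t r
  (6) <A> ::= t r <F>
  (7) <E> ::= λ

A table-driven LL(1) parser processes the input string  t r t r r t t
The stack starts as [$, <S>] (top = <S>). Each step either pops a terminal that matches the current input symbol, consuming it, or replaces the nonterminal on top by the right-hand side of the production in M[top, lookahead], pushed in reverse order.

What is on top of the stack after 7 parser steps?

step 1: stack=$ <S>  input=t r t r r t t $  — expand <S> ::= <F> r t t
step 2: stack=$ t t r <F>  input=t r t r r t t $  — expand <F> ::= t <A>
step 3: stack=$ t t r <A> t  input=t r t r r t t $  — match t
step 4: stack=$ t t r <A>  input=r t r r t t $  — expand <A> ::= r <E> t r
step 5: stack=$ t t r r t <E> r  input=r t r r t t $  — match r
step 6: stack=$ t t r r t <E>  input=t r r t t $  — expand <E> ::= λ
step 7: stack=$ t t r r t  input=t r r t t $  — match t
Stack after step 7: $ t t r r (top = r).

r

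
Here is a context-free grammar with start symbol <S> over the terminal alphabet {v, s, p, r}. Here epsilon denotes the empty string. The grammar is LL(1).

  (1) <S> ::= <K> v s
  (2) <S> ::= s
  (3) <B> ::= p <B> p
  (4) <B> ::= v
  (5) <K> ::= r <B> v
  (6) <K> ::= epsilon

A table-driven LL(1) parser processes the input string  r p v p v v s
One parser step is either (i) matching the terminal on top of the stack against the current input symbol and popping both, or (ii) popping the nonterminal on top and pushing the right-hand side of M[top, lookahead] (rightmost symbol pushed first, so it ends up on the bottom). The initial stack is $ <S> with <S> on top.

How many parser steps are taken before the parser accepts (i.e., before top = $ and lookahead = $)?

      Stack            Input            Action
   1  $ <S>            r p v p v v s $  expand <S> ::= <K> v s
   2  $ s v <K>        r p v p v v s $  expand <K> ::= r <B> v
   3  $ s v v <B> r    r p v p v v s $  match r
   4  $ s v v <B>      p v p v v s $    expand <B> ::= p <B> p
   5  $ s v v p <B> p  p v p v v s $    match p
   6  $ s v v p <B>    v p v v s $      expand <B> ::= v
   7  $ s v v p v      v p v v s $      match v
   8  $ s v v p        p v v s $        match p
   9  $ s v v          v v s $          match v
  10  $ s v            v s $            match v
  11  $ s              s $              match s
Accept reached after 11 steps.

11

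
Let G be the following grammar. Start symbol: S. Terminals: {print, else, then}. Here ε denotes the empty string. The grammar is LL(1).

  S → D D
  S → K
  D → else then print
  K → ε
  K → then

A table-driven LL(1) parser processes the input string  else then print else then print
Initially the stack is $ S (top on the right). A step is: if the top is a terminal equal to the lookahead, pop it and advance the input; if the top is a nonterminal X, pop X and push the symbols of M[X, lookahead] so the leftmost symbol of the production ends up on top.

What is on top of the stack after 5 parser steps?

D

     Stack                Input                              Action
  1  $ S                  else then print else then print $  expand S → D D
  2  $ D D                else then print else then print $  expand D → else then print
  3  $ D print then else  else then print else then print $  match else
  4  $ D print then       then print else then print $       match then
  5  $ D print            print else then print $            match print
Stack after step 5: $ D (top = D).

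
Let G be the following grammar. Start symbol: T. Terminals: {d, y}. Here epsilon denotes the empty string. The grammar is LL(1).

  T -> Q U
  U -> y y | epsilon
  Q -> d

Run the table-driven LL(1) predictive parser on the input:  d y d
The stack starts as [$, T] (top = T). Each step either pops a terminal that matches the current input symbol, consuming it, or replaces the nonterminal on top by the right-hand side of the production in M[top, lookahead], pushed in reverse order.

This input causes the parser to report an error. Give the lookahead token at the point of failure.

     Stack  Input    Action
  1  $ T    d y d $  expand T -> Q U
  2  $ U Q  d y d $  expand Q -> d
  3  $ U d  d y d $  match d
  4  $ U    y d $    expand U -> y y
  5  $ y y  y d $    match y
  6  $ y    d $      error: top is terminal y but lookahead is d

d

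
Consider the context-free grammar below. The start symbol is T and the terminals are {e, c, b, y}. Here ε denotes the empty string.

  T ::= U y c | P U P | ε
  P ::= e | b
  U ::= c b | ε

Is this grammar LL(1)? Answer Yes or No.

FIRST(T) = {ε, b, c, e, y}
FIRST(P) = {b, e}
FIRST(U) = {ε, c}
FOLLOW(T) = {$}
FOLLOW(P) = {$, b, c, e}
FOLLOW(U) = {b, e, y}
Each cell of M receives at most one production.

Yes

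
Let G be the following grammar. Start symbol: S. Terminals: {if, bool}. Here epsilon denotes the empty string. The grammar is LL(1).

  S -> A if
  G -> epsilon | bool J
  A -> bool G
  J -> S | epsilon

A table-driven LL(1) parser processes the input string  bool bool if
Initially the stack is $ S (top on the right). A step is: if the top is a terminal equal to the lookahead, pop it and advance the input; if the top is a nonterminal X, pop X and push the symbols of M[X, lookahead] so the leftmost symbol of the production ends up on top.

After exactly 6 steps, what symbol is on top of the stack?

if

     Stack        Input           Action
  1  $ S          bool bool if $  expand S -> A if
  2  $ if A       bool bool if $  expand A -> bool G
  3  $ if G bool  bool bool if $  match bool
  4  $ if G       bool if $       expand G -> bool J
  5  $ if J bool  bool if $       match bool
  6  $ if J       if $            expand J -> epsilon
Stack after step 6: $ if (top = if).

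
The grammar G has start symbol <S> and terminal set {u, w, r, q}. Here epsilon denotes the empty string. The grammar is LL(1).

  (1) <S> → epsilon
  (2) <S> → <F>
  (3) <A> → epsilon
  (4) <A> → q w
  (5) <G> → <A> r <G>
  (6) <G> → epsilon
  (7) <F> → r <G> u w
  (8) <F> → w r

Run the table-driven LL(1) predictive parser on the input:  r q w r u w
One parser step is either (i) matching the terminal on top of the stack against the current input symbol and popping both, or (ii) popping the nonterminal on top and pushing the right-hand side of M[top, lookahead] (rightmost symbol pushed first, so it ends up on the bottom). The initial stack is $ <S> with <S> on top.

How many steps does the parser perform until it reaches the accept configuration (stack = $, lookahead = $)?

11

      Stack            Input          Action
   1  $ <S>            r q w r u w $  expand <S> → <F>
   2  $ <F>            r q w r u w $  expand <F> → r <G> u w
   3  $ w u <G> r      r q w r u w $  match r
   4  $ w u <G>        q w r u w $    expand <G> → <A> r <G>
   5  $ w u <G> r <A>  q w r u w $    expand <A> → q w
   6  $ w u <G> r w q  q w r u w $    match q
   7  $ w u <G> r w    w r u w $      match w
   8  $ w u <G> r      r u w $        match r
   9  $ w u <G>        u w $          expand <G> → epsilon
  10  $ w u            u w $          match u
  11  $ w              w $            match w
Accept reached after 11 steps.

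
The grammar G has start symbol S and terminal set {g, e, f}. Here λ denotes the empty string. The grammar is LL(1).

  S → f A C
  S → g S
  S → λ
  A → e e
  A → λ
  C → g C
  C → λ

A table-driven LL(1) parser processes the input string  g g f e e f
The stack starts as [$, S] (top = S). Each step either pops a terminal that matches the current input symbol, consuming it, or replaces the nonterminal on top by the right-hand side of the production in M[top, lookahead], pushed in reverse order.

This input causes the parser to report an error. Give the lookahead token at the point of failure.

f

      Stack    Input          Action
   1  $ S      g g f e e f $  expand S → g S
   2  $ S g    g g f e e f $  match g
   3  $ S      g f e e f $    expand S → g S
   4  $ S g    g f e e f $    match g
   5  $ S      f e e f $      expand S → f A C
   6  $ C A f  f e e f $      match f
   7  $ C A    e e f $        expand A → e e
   8  $ C e e  e e f $        match e
   9  $ C e    e f $          match e
  10  $ C      f $            error: M[C, f] is empty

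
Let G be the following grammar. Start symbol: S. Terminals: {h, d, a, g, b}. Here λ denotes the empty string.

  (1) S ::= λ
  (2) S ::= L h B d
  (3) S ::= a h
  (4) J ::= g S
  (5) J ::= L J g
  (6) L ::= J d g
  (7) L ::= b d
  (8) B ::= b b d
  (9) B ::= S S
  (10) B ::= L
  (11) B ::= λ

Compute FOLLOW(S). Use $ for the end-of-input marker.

FIRST(S): from S::=λ we get {λ}; from S::=L h B d we get {b, g}; from S::=a h we get {a}. So FIRST(S) = {λ, a, b, g}.
FIRST(J): from J::=g S we get {g}; from J::=L J g we get {b, g}. So FIRST(J) = {b, g}.
FIRST(L): from L::=J d g we get {b, g}; from L::=b d we get {b}. So FIRST(L) = {b, g}.
FIRST(B): from B::=b b d we get {b}; from B::=S S we get {λ, a, b, g}; from B::=L we get {b, g}; from B::=λ we get {λ}. So FIRST(B) = {λ, a, b, g}.
FOLLOW(S) includes $ since S is the start symbol.
FOLLOW(J): in J::=L J g, J is followed by g with FIRST {g}; in L::=J d g, J is followed by d g with FIRST {d}. Thus FOLLOW(J) = {d, g}.
FOLLOW(B): in S::=L h B d, B is followed by d with FIRST {d}. Thus FOLLOW(B) = {d}.
FOLLOW(S): in J::=g S, the suffix after S is empty, so FOLLOW(S) ⊇ FOLLOW(J) = {d, g}; in B::=S S (occurrence 1), S is followed by S with FIRST {λ, a, b, g}; in B::=S S (occurrence 1), the suffix after S is nullable, so FOLLOW(S) ⊇ FOLLOW(B) = {d}; in B::=S S (occurrence 2), the suffix after S is empty, so FOLLOW(S) ⊇ FOLLOW(B) = {d}. Thus FOLLOW(S) = {$, a, b, d, g}.
FOLLOW(L): in S::=L h B d, L is followed by h B d with FIRST {h}; in J::=L J g, L is followed by J g with FIRST {b, g}; in B::=L, the suffix after L is empty, so FOLLOW(L) ⊇ FOLLOW(B) = {d}. Thus FOLLOW(L) = {b, d, g, h}.

{$, a, b, d, g}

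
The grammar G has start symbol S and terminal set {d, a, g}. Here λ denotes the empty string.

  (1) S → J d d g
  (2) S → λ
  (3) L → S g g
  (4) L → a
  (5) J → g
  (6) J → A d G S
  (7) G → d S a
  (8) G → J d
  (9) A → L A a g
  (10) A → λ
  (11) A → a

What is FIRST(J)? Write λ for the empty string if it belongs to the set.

FIRST(S) = {λ, a, d, g}  (via J d d g)
FIRST(L) = {a, d, g}  (via S g g)
FIRST(A) = {λ, a, d, g}  (via L A a g)
FIRST(J) = {a, d, g}  (via A d G S)
FIRST(G) = {a, d, g}  (via J d)

{a, d, g}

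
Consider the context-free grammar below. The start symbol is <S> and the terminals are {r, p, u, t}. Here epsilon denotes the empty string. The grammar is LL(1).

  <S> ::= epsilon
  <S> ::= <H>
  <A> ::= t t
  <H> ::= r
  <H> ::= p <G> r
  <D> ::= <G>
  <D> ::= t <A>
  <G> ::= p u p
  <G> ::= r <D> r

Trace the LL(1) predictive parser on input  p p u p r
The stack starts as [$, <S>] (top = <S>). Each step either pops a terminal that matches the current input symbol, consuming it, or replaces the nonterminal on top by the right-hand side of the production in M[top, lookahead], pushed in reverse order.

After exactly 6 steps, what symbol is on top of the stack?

p

     Stack      Input        Action
  1  $ <S>      p p u p r $  expand <S> ::= <H>
  2  $ <H>      p p u p r $  expand <H> ::= p <G> r
  3  $ r <G> p  p p u p r $  match p
  4  $ r <G>    p u p r $    expand <G> ::= p u p
  5  $ r p u p  p u p r $    match p
  6  $ r p u    u p r $      match u
Stack after step 6: $ r p (top = p).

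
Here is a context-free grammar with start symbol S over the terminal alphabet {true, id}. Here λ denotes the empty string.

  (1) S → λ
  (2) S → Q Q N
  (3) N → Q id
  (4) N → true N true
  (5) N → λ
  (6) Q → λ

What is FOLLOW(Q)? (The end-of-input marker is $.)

{$, id, true}

FIRST(Q): from Q→λ we get {λ}. So FIRST(Q) = {λ}.
FIRST(N): from N→Q id we get {id}; from N→true N true we get {true}; from N→λ we get {λ}. So FIRST(N) = {λ, id, true}.
FIRST(S): from S→λ we get {λ}; from S→Q Q N we get {λ, id, true}. So FIRST(S) = {λ, id, true}.
FOLLOW(S) includes $ since S is the start symbol.
FOLLOW(S): S appears on no right-hand side. Thus FOLLOW(S) = {$}.
FOLLOW(N): in S→Q Q N, the suffix after N is empty, so FOLLOW(N) ⊇ FOLLOW(S) = {$}; in N→true N true, N is followed by true with FIRST {true}. Thus FOLLOW(N) = {$, true}.
FOLLOW(Q): in S→Q Q N (occurrence 1), Q is followed by Q N with FIRST {λ, id, true}; in S→Q Q N (occurrence 1), the suffix after Q is nullable, so FOLLOW(Q) ⊇ FOLLOW(S) = {$}; in S→Q Q N (occurrence 2), Q is followed by N with FIRST {λ, id, true}; in S→Q Q N (occurrence 2), the suffix after Q is nullable, so FOLLOW(Q) ⊇ FOLLOW(S) = {$}; in N→Q id, Q is followed by id with FIRST {id}. Thus FOLLOW(Q) = {$, id, true}.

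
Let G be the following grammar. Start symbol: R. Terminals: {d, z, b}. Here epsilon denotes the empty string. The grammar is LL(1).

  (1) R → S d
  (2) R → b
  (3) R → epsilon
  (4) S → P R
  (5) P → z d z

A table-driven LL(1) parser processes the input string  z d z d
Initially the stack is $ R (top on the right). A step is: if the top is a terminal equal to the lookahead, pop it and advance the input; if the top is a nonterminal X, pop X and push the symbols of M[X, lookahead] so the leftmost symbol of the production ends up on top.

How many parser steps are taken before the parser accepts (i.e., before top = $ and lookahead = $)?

step 1: stack=$ R  input=z d z d $  — expand R → S d
step 2: stack=$ d S  input=z d z d $  — expand S → P R
step 3: stack=$ d R P  input=z d z d $  — expand P → z d z
step 4: stack=$ d R z d z  input=z d z d $  — match z
step 5: stack=$ d R z d  input=d z d $  — match d
step 6: stack=$ d R z  input=z d $  — match z
step 7: stack=$ d R  input=d $  — expand R → epsilon
step 8: stack=$ d  input=d $  — match d
Accept reached after 8 steps.

8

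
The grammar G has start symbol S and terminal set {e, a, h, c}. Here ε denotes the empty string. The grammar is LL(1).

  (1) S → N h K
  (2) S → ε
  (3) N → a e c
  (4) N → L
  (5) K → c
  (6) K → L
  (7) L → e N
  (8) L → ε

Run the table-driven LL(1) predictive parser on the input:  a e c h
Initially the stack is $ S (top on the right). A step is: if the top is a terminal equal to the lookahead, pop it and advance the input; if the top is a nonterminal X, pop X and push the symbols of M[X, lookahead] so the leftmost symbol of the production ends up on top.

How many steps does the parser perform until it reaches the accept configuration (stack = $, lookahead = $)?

8

     Stack        Input      Action
  1  $ S          a e c h $  expand S → N h K
  2  $ K h N      a e c h $  expand N → a e c
  3  $ K h c e a  a e c h $  match a
  4  $ K h c e    e c h $    match e
  5  $ K h c      c h $      match c
  6  $ K h        h $        match h
  7  $ K          $          expand K → L
  8  $ L          $          expand L → ε
Accept reached after 8 steps.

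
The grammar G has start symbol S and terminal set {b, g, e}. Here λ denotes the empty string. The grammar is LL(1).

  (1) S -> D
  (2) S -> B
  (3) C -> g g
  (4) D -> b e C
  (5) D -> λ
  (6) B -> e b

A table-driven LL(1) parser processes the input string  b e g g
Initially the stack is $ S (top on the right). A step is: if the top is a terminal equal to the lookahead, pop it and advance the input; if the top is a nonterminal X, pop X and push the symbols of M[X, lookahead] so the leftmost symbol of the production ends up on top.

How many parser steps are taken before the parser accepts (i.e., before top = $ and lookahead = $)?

step 1: stack=$ S  input=b e g g $  — expand S -> D
step 2: stack=$ D  input=b e g g $  — expand D -> b e C
step 3: stack=$ C e b  input=b e g g $  — match b
step 4: stack=$ C e  input=e g g $  — match e
step 5: stack=$ C  input=g g $  — expand C -> g g
step 6: stack=$ g g  input=g g $  — match g
step 7: stack=$ g  input=g $  — match g
Accept reached after 7 steps.

7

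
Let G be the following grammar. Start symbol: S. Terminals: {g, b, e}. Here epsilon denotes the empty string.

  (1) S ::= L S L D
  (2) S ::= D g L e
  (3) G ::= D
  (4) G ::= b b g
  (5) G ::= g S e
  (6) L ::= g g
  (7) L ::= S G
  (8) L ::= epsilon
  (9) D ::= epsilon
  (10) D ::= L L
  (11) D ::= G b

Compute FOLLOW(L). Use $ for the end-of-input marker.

FIRST(S): from S::=L S L D we get {b, g}; from S::=D g L e we get {b, g}. So FIRST(S) = {b, g}.
FIRST(L): from L::=g g we get {g}; from L::=S G we get {b, g}; from L::=epsilon we get {epsilon}. So FIRST(L) = {epsilon, b, g}.
FIRST(G): from G::=D we get {epsilon, b, g}; from G::=b b g we get {b}; from G::=g S e we get {g}. So FIRST(G) = {epsilon, b, g}.
FIRST(D): from D::=epsilon we get {epsilon}; from D::=L L we get {epsilon, b, g}; from D::=G b we get {b, g}. So FIRST(D) = {epsilon, b, g}.
FOLLOW(S) includes $ since S is the start symbol.
FOLLOW(S): in S::=L S L D, S is followed by L D with FIRST {epsilon, b, g}; in S::=L S L D, the suffix after S is nullable (adds nothing new); in G::=g S e, S is followed by e with FIRST {e}; in L::=S G, S is followed by G with FIRST {epsilon, b, g}; in L::=S G, the suffix after S is nullable, so FOLLOW(S) ⊇ FOLLOW(L) = {$, b, e, g}. Thus FOLLOW(S) = {$, b, e, g}.
FOLLOW(G): in L::=S G, the suffix after G is empty, so FOLLOW(G) ⊇ FOLLOW(L) = {$, b, e, g}; in D::=G b, G is followed by b with FIRST {b}. Thus FOLLOW(G) = {$, b, e, g}.
FOLLOW(D): in S::=L S L D, the suffix after D is empty, so FOLLOW(D) ⊇ FOLLOW(S) = {$, b, e, g}; in S::=D g L e, D is followed by g L e with FIRST {g}; in G::=D, the suffix after D is empty, so FOLLOW(D) ⊇ FOLLOW(G) = {$, b, e, g}. Thus FOLLOW(D) = {$, b, e, g}.
FOLLOW(L): in S::=L S L D (occurrence 1), L is followed by S L D with FIRST {b, g}; in S::=L S L D (occurrence 2), L is followed by D with FIRST {epsilon, b, g}; in S::=L S L D (occurrence 2), the suffix after L is nullable, so FOLLOW(L) ⊇ FOLLOW(S) = {$, b, e, g}; in S::=D g L e, L is followed by e with FIRST {e}; in D::=L L (occurrence 1), L is followed by L with FIRST {epsilon, b, g}; in D::=L L (occurrence 1), the suffix after L is nullable, so FOLLOW(L) ⊇ FOLLOW(D) = {$, b, e, g}; in D::=L L (occurrence 2), the suffix after L is empty, so FOLLOW(L) ⊇ FOLLOW(D) = {$, b, e, g}. Thus FOLLOW(L) = {$, b, e, g}.

{$, b, e, g}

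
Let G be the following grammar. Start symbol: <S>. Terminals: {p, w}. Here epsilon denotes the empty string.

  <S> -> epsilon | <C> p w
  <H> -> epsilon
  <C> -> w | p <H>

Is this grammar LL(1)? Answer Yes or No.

Yes

FIRST(<S>) = {epsilon, p, w}
FIRST(<H>) = {epsilon}
FIRST(<C>) = {p, w}
FOLLOW(<S>) = {$}
FOLLOW(<H>) = {p}
FOLLOW(<C>) = {p}
Each cell of M receives at most one production.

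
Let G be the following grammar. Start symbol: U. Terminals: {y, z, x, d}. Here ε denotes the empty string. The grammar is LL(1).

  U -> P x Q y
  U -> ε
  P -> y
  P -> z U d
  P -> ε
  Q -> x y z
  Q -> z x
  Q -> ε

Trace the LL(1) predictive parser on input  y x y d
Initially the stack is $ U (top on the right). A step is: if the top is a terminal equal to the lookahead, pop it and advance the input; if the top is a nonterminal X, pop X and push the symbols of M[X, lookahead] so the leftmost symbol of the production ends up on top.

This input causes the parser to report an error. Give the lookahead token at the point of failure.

     Stack      Input      Action
  1  $ U        y x y d $  expand U -> P x Q y
  2  $ y Q x P  y x y d $  expand P -> y
  3  $ y Q x y  y x y d $  match y
  4  $ y Q x    x y d $    match x
  5  $ y Q      y d $      expand Q -> ε
  6  $ y        y d $      match y
  7  $          d $        error: stack empty but input remains

d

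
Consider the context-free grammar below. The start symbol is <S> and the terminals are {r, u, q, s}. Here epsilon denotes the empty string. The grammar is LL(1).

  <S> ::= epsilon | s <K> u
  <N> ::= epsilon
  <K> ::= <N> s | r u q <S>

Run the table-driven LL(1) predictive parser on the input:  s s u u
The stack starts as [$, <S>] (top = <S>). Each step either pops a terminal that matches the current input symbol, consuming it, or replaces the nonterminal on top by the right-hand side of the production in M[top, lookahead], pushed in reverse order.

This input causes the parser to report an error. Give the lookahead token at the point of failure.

u

step 1: stack=$ <S>  input=s s u u $  — expand <S> ::= s <K> u
step 2: stack=$ u <K> s  input=s s u u $  — match s
step 3: stack=$ u <K>  input=s u u $  — expand <K> ::= <N> s
step 4: stack=$ u s <N>  input=s u u $  — expand <N> ::= epsilon
step 5: stack=$ u s  input=s u u $  — match s
step 6: stack=$ u  input=u u $  — match u
step 7: stack=$  input=u $  — error: stack empty but input remains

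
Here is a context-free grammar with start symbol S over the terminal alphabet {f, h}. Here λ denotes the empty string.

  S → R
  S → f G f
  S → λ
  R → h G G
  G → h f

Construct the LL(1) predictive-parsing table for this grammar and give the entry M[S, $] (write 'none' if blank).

S → λ

FIRST(R) = {h}
FIRST(G) = {h}
FIRST(S) = {λ, f, h}  (via R)
FOLLOW(S) includes $ since S is the start symbol.
FOLLOW(S): S appears on no right-hand side. Thus FOLLOW(S) = {$}.
For S → R: FIRST(R) = {h}, so it goes in M[S, t] for t ∈ {h}.
For S → f G f: FIRST(f G f) = {f}, so it goes in M[S, t] for t ∈ {f}.
For S → λ: FIRST(λ) = {λ}, so it goes in M[S, t] for t ∈ {}; since λ ∈ FIRST, also for every t ∈ FOLLOW(S) = {$}.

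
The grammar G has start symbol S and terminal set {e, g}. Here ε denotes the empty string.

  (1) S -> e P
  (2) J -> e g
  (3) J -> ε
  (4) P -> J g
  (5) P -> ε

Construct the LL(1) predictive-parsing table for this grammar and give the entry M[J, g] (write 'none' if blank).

FIRST(S): from S->e P we get {e}. So FIRST(S) = {e}.
FIRST(J): from J->e g we get {e}; from J->ε we get {ε}. So FIRST(J) = {ε, e}.
FIRST(P): from P->J g we get {e, g}; from P->ε we get {ε}. So FIRST(P) = {ε, e, g}.
FOLLOW(S) includes $ since S is the start symbol.
FOLLOW(J): in P->J g, J is followed by g with FIRST {g}. Thus FOLLOW(J) = {g}.
For J -> e g: FIRST(e g) = {e}, so it goes in M[J, t] for t ∈ {e}.
For J -> ε: FIRST(ε) = {ε}, so it goes in M[J, t] for t ∈ {}; since ε ∈ FIRST, also for every t ∈ FOLLOW(J) = {g}.

J -> ε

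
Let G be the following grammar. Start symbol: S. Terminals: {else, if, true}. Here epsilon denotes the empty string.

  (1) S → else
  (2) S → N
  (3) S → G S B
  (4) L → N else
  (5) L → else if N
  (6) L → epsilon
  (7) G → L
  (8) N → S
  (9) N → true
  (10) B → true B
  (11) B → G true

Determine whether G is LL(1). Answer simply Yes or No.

FIRST(S) = {else, true}
FIRST(L) = {epsilon, else, true}
FIRST(G) = {epsilon, else, true}
FIRST(N) = {else, true}
FIRST(B) = {else, true}
FOLLOW(S) = {$, else, true}
FOLLOW(L) = {else, true}
FOLLOW(G) = {else, true}
FOLLOW(N) = {$, else, true}
FOLLOW(B) = {$, else, true}
Cell M[B, true] receives both B → true B and B → G true — the grammar is not LL(1).

No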